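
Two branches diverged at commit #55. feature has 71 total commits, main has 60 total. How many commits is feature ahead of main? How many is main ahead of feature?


Common ancestor: commit #55
feature commits after divergence: 71 - 55 = 16
main commits after divergence: 60 - 55 = 5
feature is 16 commits ahead of main
main is 5 commits ahead of feature

feature ahead: 16, main ahead: 5


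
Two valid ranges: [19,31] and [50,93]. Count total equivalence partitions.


Valid ranges: [19,31] and [50,93]
Class 1: x < 19 — invalid
Class 2: 19 ≤ x ≤ 31 — valid
Class 3: 31 < x < 50 — invalid (gap between ranges)
Class 4: 50 ≤ x ≤ 93 — valid
Class 5: x > 93 — invalid
Total equivalence classes: 5

5 equivalence classes


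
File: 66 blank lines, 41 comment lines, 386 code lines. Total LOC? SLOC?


Total LOC = blank + comment + code
Total LOC = 66 + 41 + 386 = 493
SLOC (source only) = code = 386

Total LOC: 493, SLOC: 386


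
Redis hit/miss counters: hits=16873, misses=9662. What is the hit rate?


Formula: hit rate = hits / (hits + misses) * 100
hit rate = 16873 / (16873 + 9662) * 100
hit rate = 16873 / 26535 * 100
hit rate = 63.59%

63.59%


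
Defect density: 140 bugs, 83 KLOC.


Defect density = defects / KLOC
Defect density = 140 / 83
Defect density = 1.687 defects/KLOC

1.687 defects/KLOC


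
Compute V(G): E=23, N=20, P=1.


Formula: V(G) = E - N + 2P
V(G) = 23 - 20 + 2*1
V(G) = 3 + 2
V(G) = 5

5


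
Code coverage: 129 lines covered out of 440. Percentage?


Coverage = covered / total * 100
Coverage = 129 / 440 * 100
Coverage = 29.32%

29.32%


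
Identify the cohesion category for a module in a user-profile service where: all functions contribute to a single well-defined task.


Reasoning: Best: single purpose
Type: Functional cohesion

Functional cohesion


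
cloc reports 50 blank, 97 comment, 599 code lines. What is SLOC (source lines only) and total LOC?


Total LOC = blank + comment + code
Total LOC = 50 + 97 + 599 = 746
SLOC (source only) = code = 599

Total LOC: 746, SLOC: 599


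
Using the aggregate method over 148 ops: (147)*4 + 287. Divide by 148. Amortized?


Formula: Amortized cost = Total cost / Operations
Total cost = (147 * 4) + (1 * 287)
Total cost = 588 + 287 = 875
Amortized = 875 / 148 = 5.9122

5.9122


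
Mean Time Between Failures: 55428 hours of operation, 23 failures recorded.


Formula: MTBF = Total operating time / Number of failures
MTBF = 55428 / 23
MTBF = 2409.91 hours

2409.91 hours


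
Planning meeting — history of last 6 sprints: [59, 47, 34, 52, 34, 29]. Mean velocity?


Formula: Avg velocity = Total points / Number of sprints
Points: [59, 47, 34, 52, 34, 29]
Sum = 59 + 47 + 34 + 52 + 34 + 29 = 255
Avg velocity = 255 / 6 = 42.5 points/sprint

42.5 points/sprint


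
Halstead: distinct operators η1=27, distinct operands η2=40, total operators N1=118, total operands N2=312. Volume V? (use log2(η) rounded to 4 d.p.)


Formula: V = N * log2(η), where N = N1 + N2 and η = η1 + η2
η = 27 + 40 = 67
N = 118 + 312 = 430
log2(67) ≈ 6.0661
V = 430 * 6.0661 = 2608.42

2608.42


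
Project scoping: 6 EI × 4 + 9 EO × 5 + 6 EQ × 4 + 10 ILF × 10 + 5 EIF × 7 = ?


UFP = EI*4 + EO*5 + EQ*4 + ILF*10 + EIF*7
UFP = 6*4 + 9*5 + 6*4 + 10*10 + 5*7
UFP = 24 + 45 + 24 + 100 + 35
UFP = 228

228


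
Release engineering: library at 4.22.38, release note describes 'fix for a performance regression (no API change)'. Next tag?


Current: 4.22.38
Change category: 'fix for a performance regression (no API change)' → patch bump
SemVer rule: patch bump → increment PATCH (MAJOR and MINOR unchanged)
New: 4.22.39

4.22.39


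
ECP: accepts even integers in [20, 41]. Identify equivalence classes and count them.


Constraint: even integers in [20, 41]
Class 1: x < 20 — out-of-range invalid
Class 2: x in [20,41] but odd — wrong type invalid
Class 3: x in [20,41] and even — valid
Class 4: x > 41 — out-of-range invalid
Total equivalence classes: 4

4 equivalence classes


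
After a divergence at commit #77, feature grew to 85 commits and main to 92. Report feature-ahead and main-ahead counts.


Common ancestor: commit #77
feature commits after divergence: 85 - 77 = 8
main commits after divergence: 92 - 77 = 15
feature is 8 commits ahead of main
main is 15 commits ahead of feature

feature ahead: 8, main ahead: 15


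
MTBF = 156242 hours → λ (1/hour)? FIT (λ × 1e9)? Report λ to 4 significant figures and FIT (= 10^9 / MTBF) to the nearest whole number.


Formula: λ = 1 / MTBF; FIT = λ × 1e9 = 1e9 / MTBF
λ = 1 / 156242 ≈ 6.400e-06 failures/hour
FIT = 1e9 / 156242 ≈ 6400 failures per 1e9 hours (nearest whole number)

λ = 6.400e-06 /h, FIT = 6400


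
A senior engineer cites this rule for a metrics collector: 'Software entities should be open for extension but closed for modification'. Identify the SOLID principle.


This describes the Open/Closed Principle (OCP)

Open/Closed Principle (OCP)


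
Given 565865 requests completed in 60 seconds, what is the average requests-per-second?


Formula: throughput = requests / seconds
throughput = 565865 / 60
throughput = 9431.08 requests/second

9431.08 requests/second


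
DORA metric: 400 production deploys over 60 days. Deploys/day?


Formula: deployments per day = releases / days
= 400 / 60
= 6.667 deploys/day
(equivalently, 46.67 deploys/week)

6.667 deploys/day


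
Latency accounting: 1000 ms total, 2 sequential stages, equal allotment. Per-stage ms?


Formula: per_stage = total_budget / stages
per_stage = 1000 / 2
per_stage = 500.0 ms

500.0 ms


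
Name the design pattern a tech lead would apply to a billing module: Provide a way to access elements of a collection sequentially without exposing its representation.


This matches the Iterator pattern

Iterator


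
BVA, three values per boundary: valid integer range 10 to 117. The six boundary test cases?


Range: [10, 117]
Boundaries: just below min, min, min+1, max-1, max, just above max
Values: [9, 10, 11, 116, 117, 118]

[9, 10, 11, 116, 117, 118]


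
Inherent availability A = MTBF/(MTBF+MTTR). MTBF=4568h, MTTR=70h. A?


Availability = MTBF / (MTBF + MTTR)
Availability = 4568 / (4568 + 70)
Availability = 4568 / 4638
Availability = 98.4907%

98.4907%


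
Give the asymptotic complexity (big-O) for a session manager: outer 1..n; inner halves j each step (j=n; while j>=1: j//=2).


Reasoning: n times log n
Complexity: O(n log n)

O(n log n)


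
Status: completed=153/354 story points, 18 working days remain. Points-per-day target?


Formula: Required rate = Remaining points / Days left
Remaining = 354 - 153 = 201 points
Required rate = 201 / 18 = 11.17 points/day

11.17 points/day


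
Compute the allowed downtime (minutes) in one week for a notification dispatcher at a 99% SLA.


Formula: allowed downtime = period * (100 - SLA) / 100
Period (week) = 10080 minutes
Unavailability fraction = (100 - 99.0) / 100
Allowed downtime = 10080 * (100 - 99.0) / 100
Allowed downtime = 100.8 minutes

100.8 minutes


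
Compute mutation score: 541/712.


Mutation score = killed / total * 100
Mutation score = 541 / 712 * 100
Mutation score = 75.98%

75.98%


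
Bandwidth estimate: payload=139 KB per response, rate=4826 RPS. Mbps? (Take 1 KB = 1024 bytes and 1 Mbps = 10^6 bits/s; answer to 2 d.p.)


Formula: Mbps = payload_bytes * RPS * 8 / 1e6
Payload per request = 139 KB = 139 * 1024 = 142336 bytes
Total bytes/sec = 142336 * 4826 = 686913536
Total bits/sec = 686913536 * 8 = 5495308288
Mbps = 5495308288 / 1e6 = 5495.31

5495.31 Mbps


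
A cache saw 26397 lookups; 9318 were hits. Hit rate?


Formula: hit rate = hits / (hits + misses) * 100
hit rate = 9318 / (9318 + 17079) * 100
hit rate = 9318 / 26397 * 100
hit rate = 35.3%

35.3%


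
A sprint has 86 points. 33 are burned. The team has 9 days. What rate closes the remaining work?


Formula: Required rate = Remaining points / Days left
Remaining = 86 - 33 = 53 points
Required rate = 53 / 9 = 5.89 points/day

5.89 points/day


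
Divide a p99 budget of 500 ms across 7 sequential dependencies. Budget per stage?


Formula: per_stage = total_budget / stages
per_stage = 500 / 7
per_stage = 71.43 ms

71.43 ms


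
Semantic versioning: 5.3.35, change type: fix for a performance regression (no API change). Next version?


Current: 5.3.35
Change category: 'fix for a performance regression (no API change)' → patch bump
SemVer rule: patch bump → increment PATCH (MAJOR and MINOR unchanged)
New: 5.3.36

5.3.36


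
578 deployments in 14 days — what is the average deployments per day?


Formula: deployments per day = releases / days
= 578 / 14
= 41.286 deploys/day
(equivalently, 289.0 deploys/week)

41.286 deploys/day


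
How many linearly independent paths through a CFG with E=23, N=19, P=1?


Formula: V(G) = E - N + 2P
V(G) = 23 - 19 + 2*1
V(G) = 4 + 2
V(G) = 6

6


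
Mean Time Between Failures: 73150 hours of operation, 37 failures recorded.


Formula: MTBF = Total operating time / Number of failures
MTBF = 73150 / 37
MTBF = 1977.03 hours

1977.03 hours


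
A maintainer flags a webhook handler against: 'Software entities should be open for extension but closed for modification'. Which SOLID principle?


This describes the Open/Closed Principle (OCP)

Open/Closed Principle (OCP)


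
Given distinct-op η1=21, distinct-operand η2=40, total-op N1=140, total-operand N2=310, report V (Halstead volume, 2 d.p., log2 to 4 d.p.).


Formula: V = N * log2(η), where N = N1 + N2 and η = η1 + η2
η = 21 + 40 = 61
N = 140 + 310 = 450
log2(61) ≈ 5.9307
V = 450 * 5.9307 = 2668.82

2668.82


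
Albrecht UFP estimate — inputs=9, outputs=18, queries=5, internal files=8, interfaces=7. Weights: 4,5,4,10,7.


UFP = EI*4 + EO*5 + EQ*4 + ILF*10 + EIF*7
UFP = 9*4 + 18*5 + 5*4 + 8*10 + 7*7
UFP = 36 + 90 + 20 + 80 + 49
UFP = 275

275


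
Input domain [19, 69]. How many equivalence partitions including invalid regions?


Valid range: [19, 69]
Class 1: x < 19 — invalid
Class 2: 19 ≤ x ≤ 69 — valid
Class 3: x > 69 — invalid
Total equivalence classes: 3

3 equivalence classes


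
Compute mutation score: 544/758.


Mutation score = killed / total * 100
Mutation score = 544 / 758 * 100
Mutation score = 71.77%

71.77%


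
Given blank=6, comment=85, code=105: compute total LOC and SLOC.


Total LOC = blank + comment + code
Total LOC = 6 + 85 + 105 = 196
SLOC (source only) = code = 105

Total LOC: 196, SLOC: 105


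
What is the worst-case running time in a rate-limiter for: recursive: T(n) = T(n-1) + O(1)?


Reasoning: linear recursion with constant work per frame
Complexity: O(n)

O(n)


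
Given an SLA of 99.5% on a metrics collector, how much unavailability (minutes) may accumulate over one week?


Formula: allowed downtime = period * (100 - SLA) / 100
Period (week) = 10080 minutes
Unavailability fraction = (100 - 99.5) / 100
Allowed downtime = 10080 * (100 - 99.5) / 100
Allowed downtime = 50.4 minutes

50.4 minutes


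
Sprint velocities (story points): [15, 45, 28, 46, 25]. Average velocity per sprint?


Formula: Avg velocity = Total points / Number of sprints
Points: [15, 45, 28, 46, 25]
Sum = 15 + 45 + 28 + 46 + 25 = 159
Avg velocity = 159 / 5 = 31.8 points/sprint

31.8 points/sprint


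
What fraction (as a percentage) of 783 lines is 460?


Coverage = covered / total * 100
Coverage = 460 / 783 * 100
Coverage = 58.75%

58.75%


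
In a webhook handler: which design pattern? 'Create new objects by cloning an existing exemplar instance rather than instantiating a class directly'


This matches the Prototype pattern

Prototype


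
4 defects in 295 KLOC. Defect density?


Defect density = defects / KLOC
Defect density = 4 / 295
Defect density = 0.014 defects/KLOC

0.014 defects/KLOC


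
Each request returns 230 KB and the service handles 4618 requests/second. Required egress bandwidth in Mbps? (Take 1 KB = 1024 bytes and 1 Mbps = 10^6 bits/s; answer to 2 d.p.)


Formula: Mbps = payload_bytes * RPS * 8 / 1e6
Payload per request = 230 KB = 230 * 1024 = 235520 bytes
Total bytes/sec = 235520 * 4618 = 1087631360
Total bits/sec = 1087631360 * 8 = 8701050880
Mbps = 8701050880 / 1e6 = 8701.05

8701.05 Mbps


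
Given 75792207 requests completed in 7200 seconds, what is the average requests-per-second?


Formula: throughput = requests / seconds
throughput = 75792207 / 7200
throughput = 10526.7 requests/second

10526.7 requests/second


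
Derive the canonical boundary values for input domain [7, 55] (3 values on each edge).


Range: [7, 55]
Boundaries: just below min, min, min+1, max-1, max, just above max
Values: [6, 7, 8, 54, 55, 56]

[6, 7, 8, 54, 55, 56]


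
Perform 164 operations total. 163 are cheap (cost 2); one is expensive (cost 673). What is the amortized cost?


Formula: Amortized cost = Total cost / Operations
Total cost = (163 * 2) + (1 * 673)
Total cost = 326 + 673 = 999
Amortized = 999 / 164 = 6.0915

6.0915


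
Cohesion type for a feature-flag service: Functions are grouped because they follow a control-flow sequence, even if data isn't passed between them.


Reasoning: Grouped by order of execution within a routine, not by data flow
Type: Procedural cohesion

Procedural cohesion


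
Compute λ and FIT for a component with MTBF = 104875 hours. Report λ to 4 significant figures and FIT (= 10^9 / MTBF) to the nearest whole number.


Formula: λ = 1 / MTBF; FIT = λ × 1e9 = 1e9 / MTBF
λ = 1 / 104875 ≈ 9.535e-06 failures/hour
FIT = 1e9 / 104875 ≈ 9535 failures per 1e9 hours (nearest whole number)

λ = 9.535e-06 /h, FIT = 9535


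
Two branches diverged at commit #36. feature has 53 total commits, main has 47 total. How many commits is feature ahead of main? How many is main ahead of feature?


Common ancestor: commit #36
feature commits after divergence: 53 - 36 = 17
main commits after divergence: 47 - 36 = 11
feature is 17 commits ahead of main
main is 11 commits ahead of feature

feature ahead: 17, main ahead: 11


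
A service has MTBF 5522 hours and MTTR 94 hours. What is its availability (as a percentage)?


Availability = MTBF / (MTBF + MTTR)
Availability = 5522 / (5522 + 94)
Availability = 5522 / 5616
Availability = 98.3262%

98.3262%


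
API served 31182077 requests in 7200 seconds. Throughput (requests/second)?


Formula: throughput = requests / seconds
throughput = 31182077 / 7200
throughput = 4330.84 requests/second

4330.84 requests/second


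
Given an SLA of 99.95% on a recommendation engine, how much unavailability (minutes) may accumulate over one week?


Formula: allowed downtime = period * (100 - SLA) / 100
Period (week) = 10080 minutes
Unavailability fraction = (100 - 99.95) / 100
Allowed downtime = 10080 * (100 - 99.95) / 100
Allowed downtime = 5.04 minutes

5.04 minutes


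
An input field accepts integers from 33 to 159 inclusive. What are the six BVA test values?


Range: [33, 159]
Boundaries: just below min, min, min+1, max-1, max, just above max
Values: [32, 33, 34, 158, 159, 160]

[32, 33, 34, 158, 159, 160]


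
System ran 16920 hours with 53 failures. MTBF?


Formula: MTBF = Total operating time / Number of failures
MTBF = 16920 / 53
MTBF = 319.25 hours

319.25 hours


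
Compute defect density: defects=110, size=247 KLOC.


Defect density = defects / KLOC
Defect density = 110 / 247
Defect density = 0.445 defects/KLOC

0.445 defects/KLOC


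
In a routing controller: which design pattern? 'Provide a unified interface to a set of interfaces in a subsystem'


This matches the Facade pattern

Facade


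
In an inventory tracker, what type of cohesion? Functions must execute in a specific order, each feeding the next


Reasoning: Output of one is input to next
Type: Sequential cohesion

Sequential cohesion


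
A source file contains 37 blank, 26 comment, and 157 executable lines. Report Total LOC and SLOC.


Total LOC = blank + comment + code
Total LOC = 37 + 26 + 157 = 220
SLOC (source only) = code = 157

Total LOC: 220, SLOC: 157


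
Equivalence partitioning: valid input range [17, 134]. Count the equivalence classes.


Valid range: [17, 134]
Class 1: x < 17 — invalid
Class 2: 17 ≤ x ≤ 134 — valid
Class 3: x > 134 — invalid
Total equivalence classes: 3

3 equivalence classes


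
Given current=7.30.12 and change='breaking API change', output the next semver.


Current: 7.30.12
Change category: 'breaking API change' → major bump
SemVer rule: major bump → increment MAJOR, reset MINOR and PATCH to 0
New: 8.0.0

8.0.0


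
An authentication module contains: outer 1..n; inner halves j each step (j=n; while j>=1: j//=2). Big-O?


Reasoning: n times log n
Complexity: O(n log n)

O(n log n)


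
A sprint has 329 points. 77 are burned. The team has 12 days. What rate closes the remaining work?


Formula: Required rate = Remaining points / Days left
Remaining = 329 - 77 = 252 points
Required rate = 252 / 12 = 21.0 points/day

21.0 points/day


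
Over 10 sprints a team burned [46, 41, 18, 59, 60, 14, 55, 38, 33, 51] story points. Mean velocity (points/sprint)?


Formula: Avg velocity = Total points / Number of sprints
Points: [46, 41, 18, 59, 60, 14, 55, 38, 33, 51]
Sum = 46 + 41 + 18 + 59 + 60 + 14 + 55 + 38 + 33 + 51 = 415
Avg velocity = 415 / 10 = 41.5 points/sprint

41.5 points/sprint


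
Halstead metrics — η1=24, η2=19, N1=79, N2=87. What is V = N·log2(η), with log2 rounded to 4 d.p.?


Formula: V = N * log2(η), where N = N1 + N2 and η = η1 + η2
η = 24 + 19 = 43
N = 79 + 87 = 166
log2(43) ≈ 5.4263
V = 166 * 5.4263 = 900.77

900.77


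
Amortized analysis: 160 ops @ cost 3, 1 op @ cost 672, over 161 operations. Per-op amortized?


Formula: Amortized cost = Total cost / Operations
Total cost = (160 * 3) + (1 * 672)
Total cost = 480 + 672 = 1152
Amortized = 1152 / 161 = 7.1553

7.1553


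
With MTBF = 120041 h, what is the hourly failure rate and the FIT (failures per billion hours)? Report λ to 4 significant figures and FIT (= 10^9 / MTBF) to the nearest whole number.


Formula: λ = 1 / MTBF; FIT = λ × 1e9 = 1e9 / MTBF
λ = 1 / 120041 ≈ 8.330e-06 failures/hour
FIT = 1e9 / 120041 ≈ 8330 failures per 1e9 hours (nearest whole number)

λ = 8.330e-06 /h, FIT = 8330


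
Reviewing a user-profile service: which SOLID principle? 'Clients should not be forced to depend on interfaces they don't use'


This describes the Interface Segregation Principle (ISP)

Interface Segregation Principle (ISP)


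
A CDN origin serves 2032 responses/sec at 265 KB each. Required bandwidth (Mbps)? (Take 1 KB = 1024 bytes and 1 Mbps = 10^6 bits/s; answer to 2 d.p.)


Formula: Mbps = payload_bytes * RPS * 8 / 1e6
Payload per request = 265 KB = 265 * 1024 = 271360 bytes
Total bytes/sec = 271360 * 2032 = 551403520
Total bits/sec = 551403520 * 8 = 4411228160
Mbps = 4411228160 / 1e6 = 4411.23

4411.23 Mbps


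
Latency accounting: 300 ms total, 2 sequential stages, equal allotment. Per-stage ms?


Formula: per_stage = total_budget / stages
per_stage = 300 / 2
per_stage = 150.0 ms

150.0 ms


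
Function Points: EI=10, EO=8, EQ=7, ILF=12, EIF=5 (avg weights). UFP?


UFP = EI*4 + EO*5 + EQ*4 + ILF*10 + EIF*7
UFP = 10*4 + 8*5 + 7*4 + 12*10 + 5*7
UFP = 40 + 40 + 28 + 120 + 35
UFP = 263

263


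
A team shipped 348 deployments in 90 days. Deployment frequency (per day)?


Formula: deployments per day = releases / days
= 348 / 90
= 3.867 deploys/day
(equivalently, 27.07 deploys/week)

3.867 deploys/day


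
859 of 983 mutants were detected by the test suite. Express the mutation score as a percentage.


Mutation score = killed / total * 100
Mutation score = 859 / 983 * 100
Mutation score = 87.39%

87.39%


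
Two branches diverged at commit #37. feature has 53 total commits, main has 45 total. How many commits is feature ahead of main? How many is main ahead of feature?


Common ancestor: commit #37
feature commits after divergence: 53 - 37 = 16
main commits after divergence: 45 - 37 = 8
feature is 16 commits ahead of main
main is 8 commits ahead of feature

feature ahead: 16, main ahead: 8


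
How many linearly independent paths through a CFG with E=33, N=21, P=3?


Formula: V(G) = E - N + 2P
V(G) = 33 - 21 + 2*3
V(G) = 12 + 6
V(G) = 18

18


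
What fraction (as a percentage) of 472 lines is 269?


Coverage = covered / total * 100
Coverage = 269 / 472 * 100
Coverage = 56.99%

56.99%


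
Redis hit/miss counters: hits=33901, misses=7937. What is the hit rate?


Formula: hit rate = hits / (hits + misses) * 100
hit rate = 33901 / (33901 + 7937) * 100
hit rate = 33901 / 41838 * 100
hit rate = 81.03%

81.03%


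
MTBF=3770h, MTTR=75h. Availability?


Availability = MTBF / (MTBF + MTTR)
Availability = 3770 / (3770 + 75)
Availability = 3770 / 3845
Availability = 98.0494%

98.0494%


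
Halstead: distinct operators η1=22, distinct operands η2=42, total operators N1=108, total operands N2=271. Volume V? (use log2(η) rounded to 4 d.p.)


Formula: V = N * log2(η), where N = N1 + N2 and η = η1 + η2
η = 22 + 42 = 64
N = 108 + 271 = 379
log2(64) ≈ 6.0000
V = 379 * 6.0000 = 2274.00

2274.00


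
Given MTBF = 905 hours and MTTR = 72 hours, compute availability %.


Availability = MTBF / (MTBF + MTTR)
Availability = 905 / (905 + 72)
Availability = 905 / 977
Availability = 92.6305%

92.6305%


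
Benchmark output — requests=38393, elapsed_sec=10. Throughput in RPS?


Formula: throughput = requests / seconds
throughput = 38393 / 10
throughput = 3839.3 requests/second

3839.3 requests/second


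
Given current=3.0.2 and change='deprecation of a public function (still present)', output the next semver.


Current: 3.0.2
Change category: 'deprecation of a public function (still present)' → minor bump
SemVer rule: minor bump → increment MINOR, reset PATCH to 0 (MAJOR unchanged)
New: 3.1.0

3.1.0


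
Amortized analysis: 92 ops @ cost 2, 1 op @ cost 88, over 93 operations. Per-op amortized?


Formula: Amortized cost = Total cost / Operations
Total cost = (92 * 2) + (1 * 88)
Total cost = 184 + 88 = 272
Amortized = 272 / 93 = 2.9247

2.9247


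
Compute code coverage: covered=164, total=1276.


Coverage = covered / total * 100
Coverage = 164 / 1276 * 100
Coverage = 12.85%

12.85%


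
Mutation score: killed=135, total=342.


Mutation score = killed / total * 100
Mutation score = 135 / 342 * 100
Mutation score = 39.47%

39.47%


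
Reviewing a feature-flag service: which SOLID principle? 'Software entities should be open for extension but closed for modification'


This describes the Open/Closed Principle (OCP)

Open/Closed Principle (OCP)


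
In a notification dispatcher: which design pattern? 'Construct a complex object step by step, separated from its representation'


This matches the Builder pattern

Builder


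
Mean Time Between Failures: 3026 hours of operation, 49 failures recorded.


Formula: MTBF = Total operating time / Number of failures
MTBF = 3026 / 49
MTBF = 61.76 hours

61.76 hours


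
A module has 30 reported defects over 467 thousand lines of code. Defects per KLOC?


Defect density = defects / KLOC
Defect density = 30 / 467
Defect density = 0.064 defects/KLOC

0.064 defects/KLOC


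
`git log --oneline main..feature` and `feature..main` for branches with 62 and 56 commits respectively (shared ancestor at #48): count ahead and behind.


Common ancestor: commit #48
feature commits after divergence: 62 - 48 = 14
main commits after divergence: 56 - 48 = 8
feature is 14 commits ahead of main
main is 8 commits ahead of feature

feature ahead: 14, main ahead: 8


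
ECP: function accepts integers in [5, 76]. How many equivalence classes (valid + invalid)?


Valid range: [5, 76]
Class 1: x < 5 — invalid
Class 2: 5 ≤ x ≤ 76 — valid
Class 3: x > 76 — invalid
Total equivalence classes: 3

3 equivalence classes


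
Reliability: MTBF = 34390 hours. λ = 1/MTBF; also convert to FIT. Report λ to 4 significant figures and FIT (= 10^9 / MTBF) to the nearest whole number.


Formula: λ = 1 / MTBF; FIT = λ × 1e9 = 1e9 / MTBF
λ = 1 / 34390 ≈ 2.908e-05 failures/hour
FIT = 1e9 / 34390 ≈ 29078 failures per 1e9 hours (nearest whole number)

λ = 2.908e-05 /h, FIT = 29078


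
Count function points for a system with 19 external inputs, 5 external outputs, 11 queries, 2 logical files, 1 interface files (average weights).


UFP = EI*4 + EO*5 + EQ*4 + ILF*10 + EIF*7
UFP = 19*4 + 5*5 + 11*4 + 2*10 + 1*7
UFP = 76 + 25 + 44 + 20 + 7
UFP = 172

172


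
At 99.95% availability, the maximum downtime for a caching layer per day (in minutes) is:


Formula: allowed downtime = period * (100 - SLA) / 100
Period (day) = 1440 minutes
Unavailability fraction = (100 - 99.95) / 100
Allowed downtime = 1440 * (100 - 99.95) / 100
Allowed downtime = 0.72 minutes

0.72 minutes


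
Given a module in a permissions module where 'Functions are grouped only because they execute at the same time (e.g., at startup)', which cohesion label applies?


Reasoning: Related by timing only
Type: Temporal cohesion

Temporal cohesion


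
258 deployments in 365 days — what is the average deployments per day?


Formula: deployments per day = releases / days
= 258 / 365
= 0.707 deploys/day
(equivalently, 4.95 deploys/week)

0.707 deploys/day


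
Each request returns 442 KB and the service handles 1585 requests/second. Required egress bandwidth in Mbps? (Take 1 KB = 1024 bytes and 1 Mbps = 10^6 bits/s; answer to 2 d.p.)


Formula: Mbps = payload_bytes * RPS * 8 / 1e6
Payload per request = 442 KB = 442 * 1024 = 452608 bytes
Total bytes/sec = 452608 * 1585 = 717383680
Total bits/sec = 717383680 * 8 = 5739069440
Mbps = 5739069440 / 1e6 = 5739.07

5739.07 Mbps


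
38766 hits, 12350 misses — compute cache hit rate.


Formula: hit rate = hits / (hits + misses) * 100
hit rate = 38766 / (38766 + 12350) * 100
hit rate = 38766 / 51116 * 100
hit rate = 75.84%

75.84%


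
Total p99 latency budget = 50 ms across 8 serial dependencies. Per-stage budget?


Formula: per_stage = total_budget / stages
per_stage = 50 / 8
per_stage = 6.25 ms

6.25 ms


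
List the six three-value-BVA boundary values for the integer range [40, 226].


Range: [40, 226]
Boundaries: just below min, min, min+1, max-1, max, just above max
Values: [39, 40, 41, 225, 226, 227]

[39, 40, 41, 225, 226, 227]


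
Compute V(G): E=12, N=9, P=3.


Formula: V(G) = E - N + 2P
V(G) = 12 - 9 + 2*3
V(G) = 3 + 6
V(G) = 9

9


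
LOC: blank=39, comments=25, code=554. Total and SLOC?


Total LOC = blank + comment + code
Total LOC = 39 + 25 + 554 = 618
SLOC (source only) = code = 554

Total LOC: 618, SLOC: 554


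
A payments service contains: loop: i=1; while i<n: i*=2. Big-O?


Reasoning: i doubles each step so iterations are log2(n)
Complexity: O(log n)

O(log n)


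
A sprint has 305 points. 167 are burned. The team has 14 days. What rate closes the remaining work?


Formula: Required rate = Remaining points / Days left
Remaining = 305 - 167 = 138 points
Required rate = 138 / 14 = 9.86 points/day

9.86 points/day


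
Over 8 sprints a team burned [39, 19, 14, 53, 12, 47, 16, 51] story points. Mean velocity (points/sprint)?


Formula: Avg velocity = Total points / Number of sprints
Points: [39, 19, 14, 53, 12, 47, 16, 51]
Sum = 39 + 19 + 14 + 53 + 12 + 47 + 16 + 51 = 251
Avg velocity = 251 / 8 = 31.38 points/sprint

31.38 points/sprint


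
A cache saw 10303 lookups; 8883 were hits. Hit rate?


Formula: hit rate = hits / (hits + misses) * 100
hit rate = 8883 / (8883 + 1420) * 100
hit rate = 8883 / 10303 * 100
hit rate = 86.22%

86.22%


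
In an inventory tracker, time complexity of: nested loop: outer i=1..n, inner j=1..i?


Reasoning: triangle: n(n+1)/2 ~ n^2/2
Complexity: O(n^2)

O(n^2)


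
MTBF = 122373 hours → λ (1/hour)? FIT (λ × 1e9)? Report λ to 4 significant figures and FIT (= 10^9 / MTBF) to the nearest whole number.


Formula: λ = 1 / MTBF; FIT = λ × 1e9 = 1e9 / MTBF
λ = 1 / 122373 ≈ 8.172e-06 failures/hour
FIT = 1e9 / 122373 ≈ 8172 failures per 1e9 hours (nearest whole number)

λ = 8.172e-06 /h, FIT = 8172


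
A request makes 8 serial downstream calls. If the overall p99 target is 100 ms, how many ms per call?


Formula: per_stage = total_budget / stages
per_stage = 100 / 8
per_stage = 12.5 ms

12.5 ms


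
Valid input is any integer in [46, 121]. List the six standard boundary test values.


Range: [46, 121]
Boundaries: just below min, min, min+1, max-1, max, just above max
Values: [45, 46, 47, 120, 121, 122]

[45, 46, 47, 120, 121, 122]


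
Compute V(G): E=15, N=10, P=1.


Formula: V(G) = E - N + 2P
V(G) = 15 - 10 + 2*1
V(G) = 5 + 2
V(G) = 7

7


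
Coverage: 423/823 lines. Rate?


Coverage = covered / total * 100
Coverage = 423 / 823 * 100
Coverage = 51.4%

51.4%


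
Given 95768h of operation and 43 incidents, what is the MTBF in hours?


Formula: MTBF = Total operating time / Number of failures
MTBF = 95768 / 43
MTBF = 2227.16 hours

2227.16 hours


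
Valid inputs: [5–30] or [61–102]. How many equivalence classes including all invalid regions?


Valid ranges: [5,30] and [61,102]
Class 1: x < 5 — invalid
Class 2: 5 ≤ x ≤ 30 — valid
Class 3: 30 < x < 61 — invalid (gap between ranges)
Class 4: 61 ≤ x ≤ 102 — valid
Class 5: x > 102 — invalid
Total equivalence classes: 5

5 equivalence classes


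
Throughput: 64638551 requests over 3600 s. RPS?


Formula: throughput = requests / seconds
throughput = 64638551 / 3600
throughput = 17955.15 requests/second

17955.15 requests/second


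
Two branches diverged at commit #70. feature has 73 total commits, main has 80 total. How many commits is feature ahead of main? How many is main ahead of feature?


Common ancestor: commit #70
feature commits after divergence: 73 - 70 = 3
main commits after divergence: 80 - 70 = 10
feature is 3 commits ahead of main
main is 10 commits ahead of feature

feature ahead: 3, main ahead: 10


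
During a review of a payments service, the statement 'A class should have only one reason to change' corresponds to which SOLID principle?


This describes the Single Responsibility Principle (SRP)

Single Responsibility Principle (SRP)


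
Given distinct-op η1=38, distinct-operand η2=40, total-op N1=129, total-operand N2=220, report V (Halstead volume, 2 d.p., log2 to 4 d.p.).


Formula: V = N * log2(η), where N = N1 + N2 and η = η1 + η2
η = 38 + 40 = 78
N = 129 + 220 = 349
log2(78) ≈ 6.2854
V = 349 * 6.2854 = 2193.60

2193.60


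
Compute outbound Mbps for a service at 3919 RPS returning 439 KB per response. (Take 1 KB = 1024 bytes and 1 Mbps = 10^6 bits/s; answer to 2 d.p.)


Formula: Mbps = payload_bytes * RPS * 8 / 1e6
Payload per request = 439 KB = 439 * 1024 = 449536 bytes
Total bytes/sec = 449536 * 3919 = 1761731584
Total bits/sec = 1761731584 * 8 = 14093852672
Mbps = 14093852672 / 1e6 = 14093.85

14093.85 Mbps


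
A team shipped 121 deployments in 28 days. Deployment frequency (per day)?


Formula: deployments per day = releases / days
= 121 / 28
= 4.321 deploys/day
(equivalently, 30.25 deploys/week)

4.321 deploys/day


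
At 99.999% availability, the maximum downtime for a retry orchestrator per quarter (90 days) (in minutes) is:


Formula: allowed downtime = period * (100 - SLA) / 100
Period (quarter (90 days)) = 129600 minutes
Unavailability fraction = (100 - 99.999) / 100
Allowed downtime = 129600 * (100 - 99.999) / 100
Allowed downtime = 1.296 minutes

1.296 minutes


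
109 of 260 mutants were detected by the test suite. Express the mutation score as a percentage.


Mutation score = killed / total * 100
Mutation score = 109 / 260 * 100
Mutation score = 41.92%

41.92%


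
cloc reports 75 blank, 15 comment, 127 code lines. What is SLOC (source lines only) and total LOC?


Total LOC = blank + comment + code
Total LOC = 75 + 15 + 127 = 217
SLOC (source only) = code = 127

Total LOC: 217, SLOC: 127


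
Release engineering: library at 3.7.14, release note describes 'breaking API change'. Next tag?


Current: 3.7.14
Change category: 'breaking API change' → major bump
SemVer rule: major bump → increment MAJOR, reset MINOR and PATCH to 0
New: 4.0.0

4.0.0


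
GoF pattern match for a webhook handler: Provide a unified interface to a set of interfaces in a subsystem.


This matches the Facade pattern

Facade


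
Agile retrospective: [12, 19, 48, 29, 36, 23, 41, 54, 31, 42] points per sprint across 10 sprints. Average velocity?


Formula: Avg velocity = Total points / Number of sprints
Points: [12, 19, 48, 29, 36, 23, 41, 54, 31, 42]
Sum = 12 + 19 + 48 + 29 + 36 + 23 + 41 + 54 + 31 + 42 = 335
Avg velocity = 335 / 10 = 33.5 points/sprint

33.5 points/sprint


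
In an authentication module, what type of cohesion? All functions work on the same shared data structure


Reasoning: Functions share data
Type: Communicational cohesion

Communicational cohesion


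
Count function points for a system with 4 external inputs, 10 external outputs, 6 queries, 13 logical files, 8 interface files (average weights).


UFP = EI*4 + EO*5 + EQ*4 + ILF*10 + EIF*7
UFP = 4*4 + 10*5 + 6*4 + 13*10 + 8*7
UFP = 16 + 50 + 24 + 130 + 56
UFP = 276

276


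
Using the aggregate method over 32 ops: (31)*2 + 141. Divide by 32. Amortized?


Formula: Amortized cost = Total cost / Operations
Total cost = (31 * 2) + (1 * 141)
Total cost = 62 + 141 = 203
Amortized = 203 / 32 = 6.3438

6.3438


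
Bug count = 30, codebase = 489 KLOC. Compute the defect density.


Defect density = defects / KLOC
Defect density = 30 / 489
Defect density = 0.061 defects/KLOC

0.061 defects/KLOC


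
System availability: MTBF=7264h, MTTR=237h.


Availability = MTBF / (MTBF + MTTR)
Availability = 7264 / (7264 + 237)
Availability = 7264 / 7501
Availability = 96.8404%

96.8404%


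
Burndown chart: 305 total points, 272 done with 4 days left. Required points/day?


Formula: Required rate = Remaining points / Days left
Remaining = 305 - 272 = 33 points
Required rate = 33 / 4 = 8.25 points/day

8.25 points/day


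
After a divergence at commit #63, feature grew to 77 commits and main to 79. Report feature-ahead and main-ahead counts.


Common ancestor: commit #63
feature commits after divergence: 77 - 63 = 14
main commits after divergence: 79 - 63 = 16
feature is 14 commits ahead of main
main is 16 commits ahead of feature

feature ahead: 14, main ahead: 16


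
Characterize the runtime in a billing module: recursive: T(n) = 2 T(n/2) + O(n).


Reasoning: master theorem case 2 (merge-sort recurrence)
Complexity: O(n log n)

O(n log n)


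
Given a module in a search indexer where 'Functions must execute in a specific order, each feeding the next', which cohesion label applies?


Reasoning: Output of one is input to next
Type: Sequential cohesion

Sequential cohesion


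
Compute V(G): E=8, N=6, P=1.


Formula: V(G) = E - N + 2P
V(G) = 8 - 6 + 2*1
V(G) = 2 + 2
V(G) = 4

4


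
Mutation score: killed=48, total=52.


Mutation score = killed / total * 100
Mutation score = 48 / 52 * 100
Mutation score = 92.31%

92.31%


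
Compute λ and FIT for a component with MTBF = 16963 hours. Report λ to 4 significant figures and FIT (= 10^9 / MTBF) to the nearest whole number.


Formula: λ = 1 / MTBF; FIT = λ × 1e9 = 1e9 / MTBF
λ = 1 / 16963 ≈ 5.895e-05 failures/hour
FIT = 1e9 / 16963 ≈ 58952 failures per 1e9 hours (nearest whole number)

λ = 5.895e-05 /h, FIT = 58952


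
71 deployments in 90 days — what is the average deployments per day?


Formula: deployments per day = releases / days
= 71 / 90
= 0.789 deploys/day
(equivalently, 5.52 deploys/week)

0.789 deploys/day


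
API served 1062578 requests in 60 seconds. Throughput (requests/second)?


Formula: throughput = requests / seconds
throughput = 1062578 / 60
throughput = 17709.63 requests/second

17709.63 requests/second


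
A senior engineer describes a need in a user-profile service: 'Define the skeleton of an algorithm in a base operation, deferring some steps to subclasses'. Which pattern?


This matches the Template Method pattern

Template Method


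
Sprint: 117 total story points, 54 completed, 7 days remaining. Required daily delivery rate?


Formula: Required rate = Remaining points / Days left
Remaining = 117 - 54 = 63 points
Required rate = 63 / 7 = 9.0 points/day

9.0 points/day


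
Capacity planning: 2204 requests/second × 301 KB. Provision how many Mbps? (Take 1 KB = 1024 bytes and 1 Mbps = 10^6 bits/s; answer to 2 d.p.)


Formula: Mbps = payload_bytes * RPS * 8 / 1e6
Payload per request = 301 KB = 301 * 1024 = 308224 bytes
Total bytes/sec = 308224 * 2204 = 679325696
Total bits/sec = 679325696 * 8 = 5434605568
Mbps = 5434605568 / 1e6 = 5434.61

5434.61 Mbps


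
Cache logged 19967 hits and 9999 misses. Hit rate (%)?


Formula: hit rate = hits / (hits + misses) * 100
hit rate = 19967 / (19967 + 9999) * 100
hit rate = 19967 / 29966 * 100
hit rate = 66.63%

66.63%


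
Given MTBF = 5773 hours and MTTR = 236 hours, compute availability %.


Availability = MTBF / (MTBF + MTTR)
Availability = 5773 / (5773 + 236)
Availability = 5773 / 6009
Availability = 96.0726%

96.0726%


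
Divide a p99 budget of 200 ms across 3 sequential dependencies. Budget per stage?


Formula: per_stage = total_budget / stages
per_stage = 200 / 3
per_stage = 66.67 ms

66.67 ms


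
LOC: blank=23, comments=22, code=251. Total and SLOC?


Total LOC = blank + comment + code
Total LOC = 23 + 22 + 251 = 296
SLOC (source only) = code = 251

Total LOC: 296, SLOC: 251


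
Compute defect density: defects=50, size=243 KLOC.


Defect density = defects / KLOC
Defect density = 50 / 243
Defect density = 0.206 defects/KLOC

0.206 defects/KLOC


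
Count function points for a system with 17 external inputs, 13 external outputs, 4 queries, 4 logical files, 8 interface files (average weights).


UFP = EI*4 + EO*5 + EQ*4 + ILF*10 + EIF*7
UFP = 17*4 + 13*5 + 4*4 + 4*10 + 8*7
UFP = 68 + 65 + 16 + 40 + 56
UFP = 245

245


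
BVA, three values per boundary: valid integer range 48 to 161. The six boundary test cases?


Range: [48, 161]
Boundaries: just below min, min, min+1, max-1, max, just above max
Values: [47, 48, 49, 160, 161, 162]

[47, 48, 49, 160, 161, 162]


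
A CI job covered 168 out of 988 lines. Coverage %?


Coverage = covered / total * 100
Coverage = 168 / 988 * 100
Coverage = 17.0%

17.0%


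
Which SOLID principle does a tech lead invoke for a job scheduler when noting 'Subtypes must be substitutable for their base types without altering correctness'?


This describes the Liskov Substitution Principle (LSP)

Liskov Substitution Principle (LSP)


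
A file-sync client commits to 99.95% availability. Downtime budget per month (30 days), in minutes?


Formula: allowed downtime = period * (100 - SLA) / 100
Period (month (30 days)) = 43200 minutes
Unavailability fraction = (100 - 99.95) / 100
Allowed downtime = 43200 * (100 - 99.95) / 100
Allowed downtime = 21.6 minutes

21.6 minutes


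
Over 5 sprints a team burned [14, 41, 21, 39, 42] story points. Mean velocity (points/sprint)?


Formula: Avg velocity = Total points / Number of sprints
Points: [14, 41, 21, 39, 42]
Sum = 14 + 41 + 21 + 39 + 42 = 157
Avg velocity = 157 / 5 = 31.4 points/sprint

31.4 points/sprint


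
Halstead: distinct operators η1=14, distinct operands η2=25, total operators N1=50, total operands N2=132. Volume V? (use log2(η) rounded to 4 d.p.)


Formula: V = N * log2(η), where N = N1 + N2 and η = η1 + η2
η = 14 + 25 = 39
N = 50 + 132 = 182
log2(39) ≈ 5.2854
V = 182 * 5.2854 = 961.94

961.94
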